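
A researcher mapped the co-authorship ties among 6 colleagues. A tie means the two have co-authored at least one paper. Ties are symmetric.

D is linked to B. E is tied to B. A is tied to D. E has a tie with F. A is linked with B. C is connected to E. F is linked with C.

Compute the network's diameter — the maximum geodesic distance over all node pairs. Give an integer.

Eccentricity of each node (its greatest distance to any other): A:3, B:2, C:3, D:3, E:2, F:3.
The maximum eccentricity is 3, realized for instance by the pair C–A via C – E – B – A. So the diameter is 3.

3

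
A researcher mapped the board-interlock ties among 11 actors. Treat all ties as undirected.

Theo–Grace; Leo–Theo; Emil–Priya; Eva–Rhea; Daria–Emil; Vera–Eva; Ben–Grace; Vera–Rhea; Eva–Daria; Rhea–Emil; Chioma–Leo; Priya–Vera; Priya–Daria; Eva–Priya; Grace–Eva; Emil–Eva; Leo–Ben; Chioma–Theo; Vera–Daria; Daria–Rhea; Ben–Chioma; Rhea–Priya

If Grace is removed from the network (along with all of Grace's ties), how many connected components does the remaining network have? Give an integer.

2

Without Grace, the remaining ties split the others into: {Ben, Chioma, Leo, Theo}; {Daria, Emil, Eva, Priya, Rhea, Vera}.
That's 2 separate components.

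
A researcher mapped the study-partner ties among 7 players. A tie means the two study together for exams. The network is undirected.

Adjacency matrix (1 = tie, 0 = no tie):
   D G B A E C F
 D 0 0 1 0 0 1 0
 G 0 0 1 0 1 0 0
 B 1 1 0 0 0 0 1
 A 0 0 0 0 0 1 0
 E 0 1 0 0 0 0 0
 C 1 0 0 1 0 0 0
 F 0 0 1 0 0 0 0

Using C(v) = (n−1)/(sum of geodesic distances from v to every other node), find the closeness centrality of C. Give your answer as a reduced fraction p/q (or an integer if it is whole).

3/7

Distances from C: A:1, B:2, D:1, E:4, F:3, G:3. Sum = 14.
n = 7, so closeness = 6/14 = 3/7.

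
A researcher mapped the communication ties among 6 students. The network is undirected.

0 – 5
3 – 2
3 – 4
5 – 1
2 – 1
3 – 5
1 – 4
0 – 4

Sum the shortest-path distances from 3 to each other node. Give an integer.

Distances from 3: 0:2, 1:2, 2:1, 4:1, 5:1.
Sum = 2 + 2 + 1 + 1 + 1 = 7.

7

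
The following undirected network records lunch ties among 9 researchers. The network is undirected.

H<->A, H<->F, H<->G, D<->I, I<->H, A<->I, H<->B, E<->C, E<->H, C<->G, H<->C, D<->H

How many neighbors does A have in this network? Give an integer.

A is directly tied to H and I. That is 2 neighbors, so the degree of A is 2.

2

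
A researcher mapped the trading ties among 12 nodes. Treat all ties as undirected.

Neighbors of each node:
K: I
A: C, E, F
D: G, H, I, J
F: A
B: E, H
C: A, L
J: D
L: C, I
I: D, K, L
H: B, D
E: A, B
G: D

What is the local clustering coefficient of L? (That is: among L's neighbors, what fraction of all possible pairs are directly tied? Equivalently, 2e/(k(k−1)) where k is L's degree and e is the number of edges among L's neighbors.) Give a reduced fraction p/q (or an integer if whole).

0

L's neighbors: C and I (k = 2).
Possible neighbor pairs: C(2,2) = 1. Edges among them: none → e = 0.
Clustering(L) = 0/1.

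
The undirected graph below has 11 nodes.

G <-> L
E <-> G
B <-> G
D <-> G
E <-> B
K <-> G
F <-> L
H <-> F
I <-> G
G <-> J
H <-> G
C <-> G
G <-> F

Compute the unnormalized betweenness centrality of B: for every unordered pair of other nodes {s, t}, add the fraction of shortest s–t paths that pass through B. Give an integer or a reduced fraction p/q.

0

No shortest path between any pair of other nodes passes through B.
Summing the contributions gives betweenness(B) = 0.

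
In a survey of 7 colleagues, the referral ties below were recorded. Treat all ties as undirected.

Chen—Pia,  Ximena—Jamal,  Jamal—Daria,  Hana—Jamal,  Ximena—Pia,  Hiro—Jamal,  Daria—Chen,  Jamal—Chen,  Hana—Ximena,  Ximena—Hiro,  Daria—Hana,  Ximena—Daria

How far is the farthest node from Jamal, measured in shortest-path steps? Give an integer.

2

Distances from Jamal: Chen:1, Daria:1, Hana:1, Hiro:1, Pia:2, Ximena:1.
The largest is 2 (to Pia), so the eccentricity of Jamal is 2.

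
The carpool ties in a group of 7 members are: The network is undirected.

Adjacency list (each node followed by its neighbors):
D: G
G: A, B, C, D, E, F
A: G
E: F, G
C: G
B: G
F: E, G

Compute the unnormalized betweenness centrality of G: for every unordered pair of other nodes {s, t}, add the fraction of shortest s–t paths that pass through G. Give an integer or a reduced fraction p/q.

Pairs whose geodesics pass through G — F–A: 1; F–B: 1; F–C: 1; F–D: 1; A–B: 1; A–C: 1; A–D: 1; A–E: 1; B–C: 1; B–D: 1; B–E: 1; C–D: 1; C–E: 1; D–E: 1.
All other pairs contribute 0.
Summing the contributions gives betweenness(G) = 14.

14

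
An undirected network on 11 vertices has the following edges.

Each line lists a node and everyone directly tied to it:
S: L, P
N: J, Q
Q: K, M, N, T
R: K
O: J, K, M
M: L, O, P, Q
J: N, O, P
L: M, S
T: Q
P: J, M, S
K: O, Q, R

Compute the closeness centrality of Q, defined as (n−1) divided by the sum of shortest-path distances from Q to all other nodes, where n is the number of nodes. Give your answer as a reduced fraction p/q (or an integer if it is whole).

10/17

Distances from Q: J:2, K:1, L:2, M:1, N:1, O:2, P:2, R:2, S:3, T:1. Sum = 17.
n = 11, so closeness = 10/17.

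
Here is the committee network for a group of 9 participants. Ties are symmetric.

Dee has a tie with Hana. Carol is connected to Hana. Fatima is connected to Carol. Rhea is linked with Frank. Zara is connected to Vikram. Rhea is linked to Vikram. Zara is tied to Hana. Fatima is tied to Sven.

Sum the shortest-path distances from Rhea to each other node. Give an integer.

Distances from Rhea: Carol:4, Dee:4, Fatima:5, Frank:1, Hana:3, Sven:6, Vikram:1, Zara:2.
Sum = 4 + 4 + 5 + 1 + 3 + 6 + 1 + 2 = 26.

26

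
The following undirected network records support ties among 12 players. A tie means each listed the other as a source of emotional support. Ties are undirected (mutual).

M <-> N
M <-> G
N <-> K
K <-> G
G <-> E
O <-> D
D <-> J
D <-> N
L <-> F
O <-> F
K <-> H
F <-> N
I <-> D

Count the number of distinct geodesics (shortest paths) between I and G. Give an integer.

2

The shortest distance is 4. The length-4 paths are: I–D–N–M–G; I–D–N–K–G.
That gives 2 distinct shortest paths.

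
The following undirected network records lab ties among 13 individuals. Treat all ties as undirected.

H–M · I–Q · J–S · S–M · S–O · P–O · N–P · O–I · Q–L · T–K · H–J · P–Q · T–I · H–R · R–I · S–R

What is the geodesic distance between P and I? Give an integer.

One shortest route is P – O – I, which uses 2 edges, and P and I are not directly tied, so nothing shorter exists. So d(P,I) = 2.

2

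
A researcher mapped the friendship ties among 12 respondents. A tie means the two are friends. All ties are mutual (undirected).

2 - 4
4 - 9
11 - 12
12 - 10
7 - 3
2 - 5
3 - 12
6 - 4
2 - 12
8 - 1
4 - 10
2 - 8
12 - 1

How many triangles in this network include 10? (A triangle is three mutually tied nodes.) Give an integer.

0

10's neighbors are 4 and 12, but none of them are tied to each other, so no triangle contains 10.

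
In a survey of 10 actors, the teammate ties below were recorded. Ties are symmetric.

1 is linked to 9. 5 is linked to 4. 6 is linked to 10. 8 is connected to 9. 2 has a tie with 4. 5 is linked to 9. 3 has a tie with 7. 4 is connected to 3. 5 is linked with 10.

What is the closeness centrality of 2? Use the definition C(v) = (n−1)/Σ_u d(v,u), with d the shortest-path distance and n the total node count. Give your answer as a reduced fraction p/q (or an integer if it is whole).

9/26

Distances from 2: 1:4, 3:2, 4:1, 5:2, 6:4, 7:3, 8:4, 9:3, 10:3. Sum = 26.
n = 10, so closeness = 9/26.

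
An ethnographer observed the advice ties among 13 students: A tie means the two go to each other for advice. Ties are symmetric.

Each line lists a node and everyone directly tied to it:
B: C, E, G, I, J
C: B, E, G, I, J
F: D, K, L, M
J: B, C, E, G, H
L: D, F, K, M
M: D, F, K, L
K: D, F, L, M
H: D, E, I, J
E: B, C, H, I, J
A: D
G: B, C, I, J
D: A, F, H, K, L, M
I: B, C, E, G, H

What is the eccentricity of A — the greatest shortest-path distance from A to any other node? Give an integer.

Distances from A: B:4, C:4, D:1, E:3, F:2, G:4, H:2, I:3, J:3, K:2, L:2, M:2.
The largest is 4 (to C, B, and G), so the eccentricity of A is 4.

4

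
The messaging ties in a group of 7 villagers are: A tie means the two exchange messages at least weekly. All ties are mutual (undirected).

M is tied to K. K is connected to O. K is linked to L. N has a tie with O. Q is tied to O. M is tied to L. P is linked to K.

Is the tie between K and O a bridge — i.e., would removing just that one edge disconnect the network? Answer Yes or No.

Without the K–O edge there is no alternate route between K and O, so the network disconnects. It is a bridge.

Yes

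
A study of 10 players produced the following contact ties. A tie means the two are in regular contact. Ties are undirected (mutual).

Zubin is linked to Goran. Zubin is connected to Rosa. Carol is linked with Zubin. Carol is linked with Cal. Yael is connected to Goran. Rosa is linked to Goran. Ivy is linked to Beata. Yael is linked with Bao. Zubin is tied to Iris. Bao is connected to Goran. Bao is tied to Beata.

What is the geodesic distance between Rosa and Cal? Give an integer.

One shortest route is Rosa – Zubin – Carol – Cal, which uses 3 edges, and at distance 2 from Rosa we only reach {Bao, Carol, Iris, Yael}, which does not include Cal. So d(Rosa,Cal) = 3.

3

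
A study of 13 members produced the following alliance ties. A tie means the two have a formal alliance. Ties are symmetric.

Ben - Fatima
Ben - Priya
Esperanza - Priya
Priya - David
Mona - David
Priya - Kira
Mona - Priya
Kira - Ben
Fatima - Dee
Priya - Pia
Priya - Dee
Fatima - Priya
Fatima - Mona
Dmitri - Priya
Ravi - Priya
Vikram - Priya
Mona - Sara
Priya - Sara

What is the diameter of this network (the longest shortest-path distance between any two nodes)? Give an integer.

Eccentricity of each node (its greatest distance to any other): Ben:2, David:2, Dee:2, Dmitri:2, Esperanza:2, Fatima:2, Kira:2, Mona:2, Pia:2, Priya:1, Ravi:2, Sara:2, Vikram:2.
The maximum eccentricity is 2, realized for instance by the pair Pia–Fatima via Pia – Priya – Fatima. So the diameter is 2.

2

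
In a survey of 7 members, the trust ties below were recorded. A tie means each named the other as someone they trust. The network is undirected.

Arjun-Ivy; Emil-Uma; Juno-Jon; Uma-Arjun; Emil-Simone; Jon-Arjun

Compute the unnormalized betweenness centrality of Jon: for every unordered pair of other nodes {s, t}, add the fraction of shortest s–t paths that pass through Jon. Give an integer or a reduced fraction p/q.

5

Pairs whose geodesics pass through Jon — Ivy–Juno: 1; Uma–Juno: 1; Juno–Emil: 1; Juno–Simone: 1; Juno–Arjun: 1.
All other pairs contribute 0.
Summing the contributions gives betweenness(Jon) = 5.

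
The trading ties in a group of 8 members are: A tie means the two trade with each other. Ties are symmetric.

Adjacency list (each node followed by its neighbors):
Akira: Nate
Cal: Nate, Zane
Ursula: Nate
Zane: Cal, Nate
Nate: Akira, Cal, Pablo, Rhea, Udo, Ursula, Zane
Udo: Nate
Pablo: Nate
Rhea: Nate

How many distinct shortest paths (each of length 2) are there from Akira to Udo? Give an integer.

The shortest distance is 2, and the only length-2 path is Akira–Nate–Udo. So there is exactly 1 shortest path.

1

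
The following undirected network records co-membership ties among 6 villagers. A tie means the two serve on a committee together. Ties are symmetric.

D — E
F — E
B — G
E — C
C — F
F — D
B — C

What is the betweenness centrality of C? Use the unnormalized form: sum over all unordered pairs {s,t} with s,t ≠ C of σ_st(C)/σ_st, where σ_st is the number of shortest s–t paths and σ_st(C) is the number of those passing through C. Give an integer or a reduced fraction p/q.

Pairs whose geodesics pass through C — E–B: 1; E–G: 1; F–B: 1; F–G: 1; D–B: 2/2; D–G: 2/2.
All other pairs contribute 0.
Summing the contributions gives betweenness(C) = 6.

6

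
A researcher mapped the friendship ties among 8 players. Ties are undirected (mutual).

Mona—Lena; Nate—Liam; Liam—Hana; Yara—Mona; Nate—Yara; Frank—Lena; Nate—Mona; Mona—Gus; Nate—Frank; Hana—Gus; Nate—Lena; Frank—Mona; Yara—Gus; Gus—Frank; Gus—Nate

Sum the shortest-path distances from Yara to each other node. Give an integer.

Distances from Yara: Frank:2, Gus:1, Hana:2, Lena:2, Liam:2, Mona:1, Nate:1.
Sum = 2 + 1 + 2 + 2 + 2 + 1 + 1 = 11.

11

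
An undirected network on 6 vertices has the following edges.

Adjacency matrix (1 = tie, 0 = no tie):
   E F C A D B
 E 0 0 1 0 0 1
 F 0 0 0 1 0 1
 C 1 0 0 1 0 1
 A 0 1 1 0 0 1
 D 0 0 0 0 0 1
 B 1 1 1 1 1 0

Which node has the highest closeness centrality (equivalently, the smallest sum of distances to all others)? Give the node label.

B

Farness (sum of distances to all others) for each node — A:7, B:5, C:7, D:9, E:8, F:8.
The smallest farness is 5, for B, so B has the highest closeness.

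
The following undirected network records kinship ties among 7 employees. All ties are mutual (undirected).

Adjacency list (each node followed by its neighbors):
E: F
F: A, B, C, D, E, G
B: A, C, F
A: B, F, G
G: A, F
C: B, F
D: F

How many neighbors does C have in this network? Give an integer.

C is directly tied to B and F. That is 2 neighbors, so the degree of C is 2.

2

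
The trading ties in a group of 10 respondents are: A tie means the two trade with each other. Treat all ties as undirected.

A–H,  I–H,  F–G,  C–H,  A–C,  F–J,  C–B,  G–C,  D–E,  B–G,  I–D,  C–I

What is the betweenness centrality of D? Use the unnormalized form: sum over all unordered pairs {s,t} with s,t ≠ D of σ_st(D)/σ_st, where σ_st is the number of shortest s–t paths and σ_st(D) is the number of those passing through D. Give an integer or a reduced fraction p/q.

Pairs whose geodesics pass through D — E–H: 1; E–A: 2/2; E–G: 1; E–F: 1; E–I: 1; E–C: 1; E–J: 1; E–B: 1.
All other pairs contribute 0.
Summing the contributions gives betweenness(D) = 8.

8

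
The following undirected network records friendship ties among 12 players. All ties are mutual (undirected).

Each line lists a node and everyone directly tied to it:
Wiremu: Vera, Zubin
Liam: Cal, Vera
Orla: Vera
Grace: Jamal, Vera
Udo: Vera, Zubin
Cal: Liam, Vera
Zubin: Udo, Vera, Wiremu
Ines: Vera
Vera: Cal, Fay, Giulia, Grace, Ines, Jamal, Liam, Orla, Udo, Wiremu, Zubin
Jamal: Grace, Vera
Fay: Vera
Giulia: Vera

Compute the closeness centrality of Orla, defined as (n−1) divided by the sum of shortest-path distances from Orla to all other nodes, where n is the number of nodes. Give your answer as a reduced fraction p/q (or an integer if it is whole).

Distances from Orla: Cal:2, Fay:2, Giulia:2, Grace:2, Ines:2, Jamal:2, Liam:2, Udo:2, Vera:1, Wiremu:2, Zubin:2. Sum = 21.
n = 12, so closeness = 11/21.

11/21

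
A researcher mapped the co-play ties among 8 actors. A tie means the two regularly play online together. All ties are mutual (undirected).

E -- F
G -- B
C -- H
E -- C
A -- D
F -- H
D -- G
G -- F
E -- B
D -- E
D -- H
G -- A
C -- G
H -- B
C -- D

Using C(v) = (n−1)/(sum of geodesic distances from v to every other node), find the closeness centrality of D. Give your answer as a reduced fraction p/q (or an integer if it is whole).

7/9

Distances from D: A:1, B:2, C:1, E:1, F:2, G:1, H:1. Sum = 9.
n = 8, so closeness = 7/9.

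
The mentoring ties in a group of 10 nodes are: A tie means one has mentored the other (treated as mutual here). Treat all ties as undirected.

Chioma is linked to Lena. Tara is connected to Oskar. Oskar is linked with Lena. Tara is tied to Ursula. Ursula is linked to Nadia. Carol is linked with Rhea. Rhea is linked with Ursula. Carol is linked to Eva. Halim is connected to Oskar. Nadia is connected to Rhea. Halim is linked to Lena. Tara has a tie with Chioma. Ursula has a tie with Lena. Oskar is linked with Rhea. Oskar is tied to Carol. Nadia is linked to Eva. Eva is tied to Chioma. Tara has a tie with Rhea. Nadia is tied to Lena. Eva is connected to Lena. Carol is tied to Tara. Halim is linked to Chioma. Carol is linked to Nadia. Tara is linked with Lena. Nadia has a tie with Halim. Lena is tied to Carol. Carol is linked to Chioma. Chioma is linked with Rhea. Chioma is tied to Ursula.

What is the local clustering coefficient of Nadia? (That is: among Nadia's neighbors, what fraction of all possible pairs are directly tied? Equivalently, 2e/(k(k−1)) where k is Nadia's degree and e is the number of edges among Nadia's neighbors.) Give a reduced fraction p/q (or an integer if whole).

Nadia's neighbors: Carol, Eva, Halim, Lena, Rhea, and Ursula (k = 6).
Possible neighbor pairs: C(6,2) = 15. Edges among them: Carol–Eva, Carol–Lena, Carol–Rhea, Eva–Lena, Halim–Lena, Lena–Ursula, Rhea–Ursula → e = 7.
Clustering(Nadia) = 7/15.

7/15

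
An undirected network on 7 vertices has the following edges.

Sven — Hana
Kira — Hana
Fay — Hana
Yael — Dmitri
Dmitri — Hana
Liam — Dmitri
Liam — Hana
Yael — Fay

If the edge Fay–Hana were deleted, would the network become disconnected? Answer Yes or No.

Even without that edge, Fay still reaches Hana via Fay – Yael – Dmitri – Hana, so the network stays connected. Not a bridge.

No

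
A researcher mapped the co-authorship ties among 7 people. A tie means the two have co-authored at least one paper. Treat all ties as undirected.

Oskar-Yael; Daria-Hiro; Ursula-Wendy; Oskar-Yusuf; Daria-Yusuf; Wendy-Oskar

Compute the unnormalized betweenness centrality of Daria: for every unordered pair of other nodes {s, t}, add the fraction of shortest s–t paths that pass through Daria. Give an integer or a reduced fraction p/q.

5

Pairs whose geodesics pass through Daria — Oskar–Hiro: 1; Hiro–Ursula: 1; Hiro–Yusuf: 1; Hiro–Wendy: 1; Hiro–Yael: 1.
All other pairs contribute 0.
Summing the contributions gives betweenness(Daria) = 5.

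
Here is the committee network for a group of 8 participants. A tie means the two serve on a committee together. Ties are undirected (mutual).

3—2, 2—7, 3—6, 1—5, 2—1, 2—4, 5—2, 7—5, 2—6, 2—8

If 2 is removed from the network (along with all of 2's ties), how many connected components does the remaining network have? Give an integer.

4

Without 2, the remaining ties split the others into: {1, 5, 7}; {8}; {3, 6}; {4}.
That's 4 separate components.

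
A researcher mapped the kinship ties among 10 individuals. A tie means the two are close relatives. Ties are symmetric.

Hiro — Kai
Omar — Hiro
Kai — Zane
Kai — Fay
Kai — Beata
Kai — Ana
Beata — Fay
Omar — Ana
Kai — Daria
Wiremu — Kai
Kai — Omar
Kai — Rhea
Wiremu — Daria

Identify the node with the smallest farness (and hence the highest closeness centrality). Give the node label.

Kai

Farness (sum of distances to all others) for each node — Ana:16, Beata:16, Daria:16, Fay:16, Hiro:16, Kai:9, Omar:15, Rhea:17, Wiremu:16, Zane:17.
The smallest farness is 9, for Kai, so Kai has the highest closeness.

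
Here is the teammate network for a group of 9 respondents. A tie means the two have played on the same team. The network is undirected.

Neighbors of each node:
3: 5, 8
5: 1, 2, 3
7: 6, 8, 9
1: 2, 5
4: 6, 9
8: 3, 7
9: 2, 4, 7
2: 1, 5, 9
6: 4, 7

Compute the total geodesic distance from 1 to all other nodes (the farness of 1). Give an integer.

Distances from 1: 2:1, 3:2, 4:3, 5:1, 6:4, 7:3, 8:3, 9:2.
Sum = 1 + 2 + 3 + 1 + 4 + 3 + 3 + 2 = 19.

19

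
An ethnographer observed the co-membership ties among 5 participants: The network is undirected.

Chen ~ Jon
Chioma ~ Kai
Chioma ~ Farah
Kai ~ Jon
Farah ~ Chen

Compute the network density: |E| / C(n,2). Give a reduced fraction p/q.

1/2

There are 5 edges and 5 nodes, so the maximum possible is C(5,2) = 10.
Density = 5/10 = 1/2.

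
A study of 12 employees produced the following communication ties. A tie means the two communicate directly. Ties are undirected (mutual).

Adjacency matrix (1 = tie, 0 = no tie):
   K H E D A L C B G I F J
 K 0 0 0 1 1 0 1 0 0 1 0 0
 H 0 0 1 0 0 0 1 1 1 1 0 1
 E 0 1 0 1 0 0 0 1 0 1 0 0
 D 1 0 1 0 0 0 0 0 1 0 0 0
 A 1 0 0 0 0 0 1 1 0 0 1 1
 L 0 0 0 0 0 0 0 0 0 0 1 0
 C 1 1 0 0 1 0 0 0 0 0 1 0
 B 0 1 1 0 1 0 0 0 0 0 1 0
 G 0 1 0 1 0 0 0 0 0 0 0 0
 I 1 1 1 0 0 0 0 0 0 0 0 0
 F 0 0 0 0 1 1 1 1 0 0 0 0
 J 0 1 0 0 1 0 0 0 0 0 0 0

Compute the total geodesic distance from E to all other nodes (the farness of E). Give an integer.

Distances from E: A:2, B:1, C:2, D:1, F:2, G:2, H:1, I:1, J:2, K:2, L:3.
Sum = 2 + 1 + 2 + 1 + 2 + 2 + 1 + 1 + 2 + 2 + 3 = 19.

19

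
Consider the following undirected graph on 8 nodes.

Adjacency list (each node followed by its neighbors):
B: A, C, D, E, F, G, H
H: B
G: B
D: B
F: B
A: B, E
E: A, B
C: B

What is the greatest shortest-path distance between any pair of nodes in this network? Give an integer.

2

Eccentricity of each node (its greatest distance to any other): A:2, B:1, C:2, D:2, E:2, F:2, G:2, H:2.
The maximum eccentricity is 2, realized for instance by the pair E–G via E – B – G. So the diameter is 2.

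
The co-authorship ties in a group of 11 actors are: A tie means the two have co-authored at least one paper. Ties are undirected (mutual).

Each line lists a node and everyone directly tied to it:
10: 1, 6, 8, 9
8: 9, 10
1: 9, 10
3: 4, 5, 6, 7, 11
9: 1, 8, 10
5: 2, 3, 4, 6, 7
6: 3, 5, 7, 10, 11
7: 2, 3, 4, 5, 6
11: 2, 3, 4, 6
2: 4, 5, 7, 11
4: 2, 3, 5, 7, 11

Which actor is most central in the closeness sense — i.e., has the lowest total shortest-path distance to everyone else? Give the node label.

6

Farness (sum of distances to all others) for each node — 1:26, 2:23, 3:18, 4:22, 5:18, 6:15, 7:18, 8:26, 9:25, 10:18, 11:19.
The smallest farness is 15, for 6, so 6 has the highest closeness.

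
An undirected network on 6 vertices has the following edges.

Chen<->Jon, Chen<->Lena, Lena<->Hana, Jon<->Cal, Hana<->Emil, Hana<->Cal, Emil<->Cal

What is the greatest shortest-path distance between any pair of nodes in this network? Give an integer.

Eccentricity of each node (its greatest distance to any other): Cal:2, Chen:3, Emil:3, Hana:2, Jon:2, Lena:2.
The maximum eccentricity is 3, realized for instance by the pair Emil–Chen via Emil – Cal – Jon – Chen. So the diameter is 3.

3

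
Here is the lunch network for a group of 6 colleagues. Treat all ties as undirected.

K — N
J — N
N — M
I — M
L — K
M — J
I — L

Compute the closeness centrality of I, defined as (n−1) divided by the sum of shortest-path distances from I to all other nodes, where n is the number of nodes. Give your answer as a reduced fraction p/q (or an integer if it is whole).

Distances from I: J:2, K:2, L:1, M:1, N:2. Sum = 8.
n = 6, so closeness = 5/8.

5/8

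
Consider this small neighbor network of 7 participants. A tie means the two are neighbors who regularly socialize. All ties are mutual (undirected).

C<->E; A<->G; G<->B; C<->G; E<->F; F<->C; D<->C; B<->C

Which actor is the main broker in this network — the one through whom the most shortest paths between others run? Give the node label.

Unnormalized betweenness of each node: A:0, B:0, C:11, D:0, E:0, F:0, G:5.
C has the largest value, 11, making it the main broker — the node through which the most shortest paths run.

C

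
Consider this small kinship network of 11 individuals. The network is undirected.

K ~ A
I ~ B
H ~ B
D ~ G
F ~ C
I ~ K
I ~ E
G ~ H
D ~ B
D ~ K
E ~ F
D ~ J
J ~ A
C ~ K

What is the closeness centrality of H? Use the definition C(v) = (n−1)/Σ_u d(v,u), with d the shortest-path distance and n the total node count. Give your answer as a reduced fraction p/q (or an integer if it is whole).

10/27

Distances from H: A:4, B:1, C:4, D:2, E:3, F:4, G:1, I:2, J:3, K:3. Sum = 27.
n = 11, so closeness = 10/27.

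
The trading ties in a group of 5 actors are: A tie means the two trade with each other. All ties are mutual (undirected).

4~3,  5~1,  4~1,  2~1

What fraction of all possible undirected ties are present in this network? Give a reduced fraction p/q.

There are 4 edges and 5 nodes, so the maximum possible is C(5,2) = 10.
Density = 4/10 = 2/5.

2/5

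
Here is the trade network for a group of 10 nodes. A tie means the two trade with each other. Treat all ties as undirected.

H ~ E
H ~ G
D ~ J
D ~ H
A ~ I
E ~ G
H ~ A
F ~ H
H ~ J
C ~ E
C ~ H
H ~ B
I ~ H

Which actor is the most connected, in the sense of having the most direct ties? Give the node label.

Degrees — A:2, B:1, C:2, D:2, E:3, F:1, G:2, H:9, I:2, J:2.
The maximum is 9, attained only by H.

H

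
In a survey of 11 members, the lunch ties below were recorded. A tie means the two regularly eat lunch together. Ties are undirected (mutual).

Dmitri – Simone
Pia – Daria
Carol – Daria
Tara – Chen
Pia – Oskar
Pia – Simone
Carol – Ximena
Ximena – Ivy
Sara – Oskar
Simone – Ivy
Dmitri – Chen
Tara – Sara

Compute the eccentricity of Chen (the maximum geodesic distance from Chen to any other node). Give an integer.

Distances from Chen: Carol:5, Daria:4, Dmitri:1, Ivy:3, Oskar:3, Pia:3, Sara:2, Simone:2, Tara:1, Ximena:4.
The largest is 5 (to Carol), so the eccentricity of Chen is 5.

5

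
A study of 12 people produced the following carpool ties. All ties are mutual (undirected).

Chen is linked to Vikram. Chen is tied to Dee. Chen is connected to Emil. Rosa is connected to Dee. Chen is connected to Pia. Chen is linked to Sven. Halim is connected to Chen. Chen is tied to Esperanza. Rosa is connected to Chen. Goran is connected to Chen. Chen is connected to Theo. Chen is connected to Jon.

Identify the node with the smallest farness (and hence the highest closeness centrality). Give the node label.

Farness (sum of distances to all others) for each node — Chen:11, Dee:20, Emil:21, Esperanza:21, Goran:21, Halim:21, Jon:21, Pia:21, Rosa:20, Sven:21, Theo:21, Vikram:21.
The smallest farness is 11, for Chen, so Chen has the highest closeness.

Chen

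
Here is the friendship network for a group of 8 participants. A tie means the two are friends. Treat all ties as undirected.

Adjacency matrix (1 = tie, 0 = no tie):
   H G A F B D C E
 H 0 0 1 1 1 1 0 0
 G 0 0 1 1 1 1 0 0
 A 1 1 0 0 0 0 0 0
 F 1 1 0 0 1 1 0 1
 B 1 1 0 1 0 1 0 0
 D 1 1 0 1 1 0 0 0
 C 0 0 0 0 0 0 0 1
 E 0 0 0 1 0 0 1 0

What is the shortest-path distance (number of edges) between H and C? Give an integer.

One shortest route is H – F – E – C, which uses 3 edges, and at distance 2 from H we only reach {E, G}, which does not include C. So d(H,C) = 3.

3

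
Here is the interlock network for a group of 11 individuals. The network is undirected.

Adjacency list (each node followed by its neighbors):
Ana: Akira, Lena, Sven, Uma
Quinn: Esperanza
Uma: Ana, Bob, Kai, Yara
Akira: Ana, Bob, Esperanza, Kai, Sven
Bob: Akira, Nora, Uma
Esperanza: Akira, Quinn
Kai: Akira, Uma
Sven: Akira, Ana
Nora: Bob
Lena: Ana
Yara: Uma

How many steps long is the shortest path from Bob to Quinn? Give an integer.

One shortest route is Bob – Akira – Esperanza – Quinn, which uses 3 edges, and at distance 2 from Bob we only reach {Ana, Esperanza, Kai, Sven, Yara}, which does not include Quinn. So d(Bob,Quinn) = 3.

3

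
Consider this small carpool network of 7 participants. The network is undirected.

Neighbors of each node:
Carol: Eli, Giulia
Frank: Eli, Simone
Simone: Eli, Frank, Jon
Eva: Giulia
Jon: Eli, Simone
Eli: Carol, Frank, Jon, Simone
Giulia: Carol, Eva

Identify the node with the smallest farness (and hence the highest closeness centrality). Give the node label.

Farness (sum of distances to all others) for each node — Carol:10, Eli:9, Eva:18, Frank:13, Giulia:13, Jon:13, Simone:12.
The smallest farness is 9, for Eli, so Eli has the highest closeness.

Eli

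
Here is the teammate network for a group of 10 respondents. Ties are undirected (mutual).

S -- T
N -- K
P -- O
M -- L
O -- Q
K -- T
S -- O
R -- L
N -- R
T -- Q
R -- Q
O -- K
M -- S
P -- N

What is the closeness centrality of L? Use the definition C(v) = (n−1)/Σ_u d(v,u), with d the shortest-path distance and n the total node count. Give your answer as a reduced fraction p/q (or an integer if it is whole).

9/20

Distances from L: K:3, M:1, N:2, O:3, P:3, Q:2, R:1, S:2, T:3. Sum = 20.
n = 10, so closeness = 9/20.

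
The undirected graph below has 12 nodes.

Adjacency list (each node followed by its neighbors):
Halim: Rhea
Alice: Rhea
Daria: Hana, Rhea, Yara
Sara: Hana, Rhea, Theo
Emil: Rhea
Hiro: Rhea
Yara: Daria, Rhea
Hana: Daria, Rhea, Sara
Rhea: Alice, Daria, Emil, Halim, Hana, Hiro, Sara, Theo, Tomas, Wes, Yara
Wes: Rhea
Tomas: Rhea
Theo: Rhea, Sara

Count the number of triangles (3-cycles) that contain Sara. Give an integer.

Sara's neighbors: Hana, Rhea, and Theo.
Neighbor pairs that are themselves tied: Sara–Hana–Rhea; Sara–Rhea–Theo. Each forms one triangle with Sara, for 2 in total.

2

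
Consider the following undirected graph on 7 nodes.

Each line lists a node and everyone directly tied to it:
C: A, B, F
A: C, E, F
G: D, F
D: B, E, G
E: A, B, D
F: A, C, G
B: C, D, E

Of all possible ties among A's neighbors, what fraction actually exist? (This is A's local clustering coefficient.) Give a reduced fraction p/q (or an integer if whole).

A's neighbors: C, E, and F (k = 3).
Possible neighbor pairs: C(3,2) = 3. Edges among them: C–F → e = 1.
Clustering(A) = 1/3.

1/3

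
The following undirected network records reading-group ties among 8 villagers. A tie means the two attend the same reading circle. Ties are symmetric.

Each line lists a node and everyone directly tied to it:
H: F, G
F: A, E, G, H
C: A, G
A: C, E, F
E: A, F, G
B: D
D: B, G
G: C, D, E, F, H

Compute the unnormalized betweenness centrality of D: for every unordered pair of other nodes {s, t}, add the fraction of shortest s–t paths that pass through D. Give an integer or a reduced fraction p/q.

6

Pairs whose geodesics pass through D — B–G: 1; B–F: 1; B–C: 1; B–H: 1; B–E: 1; B–A: 3/3.
All other pairs contribute 0.
Summing the contributions gives betweenness(D) = 6.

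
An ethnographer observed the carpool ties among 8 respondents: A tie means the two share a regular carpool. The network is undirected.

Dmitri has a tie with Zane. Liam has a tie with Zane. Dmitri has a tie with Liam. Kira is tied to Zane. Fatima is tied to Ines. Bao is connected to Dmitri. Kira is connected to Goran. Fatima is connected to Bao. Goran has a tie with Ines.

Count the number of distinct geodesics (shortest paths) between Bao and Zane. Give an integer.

1

The shortest distance is 2, and the only length-2 path is Bao–Dmitri–Zane. So there is exactly 1 shortest path.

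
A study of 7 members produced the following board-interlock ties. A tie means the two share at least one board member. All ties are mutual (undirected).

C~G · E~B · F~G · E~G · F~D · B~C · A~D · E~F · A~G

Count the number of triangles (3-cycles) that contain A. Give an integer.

0

A's neighbors are D and G, but none of them are tied to each other, so no triangle contains A.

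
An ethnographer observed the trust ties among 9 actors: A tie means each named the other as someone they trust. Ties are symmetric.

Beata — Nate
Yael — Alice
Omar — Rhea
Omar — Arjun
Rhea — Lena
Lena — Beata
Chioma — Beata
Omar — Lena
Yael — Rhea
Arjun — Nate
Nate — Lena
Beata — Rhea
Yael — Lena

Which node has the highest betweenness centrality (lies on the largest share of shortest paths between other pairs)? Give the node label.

Unnormalized betweenness of each node: Alice:0, Arjun:1/2, Beata:15/2, Chioma:0, Lena:25/3, Nate:19/6, Omar:17/6, Rhea:14/3, Yael:7.
Lena has the largest value, 25/3, making it the main broker — the node through which the most shortest paths run.

Lena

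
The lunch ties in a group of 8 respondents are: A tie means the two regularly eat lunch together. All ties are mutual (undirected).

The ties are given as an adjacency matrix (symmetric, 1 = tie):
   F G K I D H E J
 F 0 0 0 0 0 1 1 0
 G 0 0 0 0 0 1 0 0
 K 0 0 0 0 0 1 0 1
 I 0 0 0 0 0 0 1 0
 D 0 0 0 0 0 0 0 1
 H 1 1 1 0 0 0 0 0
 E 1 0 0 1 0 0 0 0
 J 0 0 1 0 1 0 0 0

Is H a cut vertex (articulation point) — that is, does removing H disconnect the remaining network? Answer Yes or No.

Removing H leaves {E, F, and I} with no path to {G}, so the network splits into 3 components. H is a cut vertex.

Yes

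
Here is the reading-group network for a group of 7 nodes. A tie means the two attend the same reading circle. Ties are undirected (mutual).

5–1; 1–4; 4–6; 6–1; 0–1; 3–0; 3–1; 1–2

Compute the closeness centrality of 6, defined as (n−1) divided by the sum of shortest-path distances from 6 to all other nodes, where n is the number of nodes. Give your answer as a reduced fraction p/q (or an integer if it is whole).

3/5

Distances from 6: 0:2, 1:1, 2:2, 3:2, 4:1, 5:2. Sum = 10.
n = 7, so closeness = 6/10 = 3/5.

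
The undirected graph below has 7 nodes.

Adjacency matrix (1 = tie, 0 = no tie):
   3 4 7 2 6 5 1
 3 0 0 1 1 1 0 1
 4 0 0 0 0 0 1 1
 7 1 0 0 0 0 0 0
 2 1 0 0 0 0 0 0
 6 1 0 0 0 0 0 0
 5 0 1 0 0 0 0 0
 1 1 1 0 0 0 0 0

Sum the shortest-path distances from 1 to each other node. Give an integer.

Distances from 1: 2:2, 3:1, 4:1, 5:2, 6:2, 7:2.
Sum = 2 + 1 + 1 + 2 + 2 + 2 = 10.

10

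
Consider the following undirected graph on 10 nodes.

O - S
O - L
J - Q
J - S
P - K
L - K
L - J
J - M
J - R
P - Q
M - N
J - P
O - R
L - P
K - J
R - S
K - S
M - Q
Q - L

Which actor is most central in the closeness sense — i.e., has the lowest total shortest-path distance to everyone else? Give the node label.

J

Farness (sum of distances to all others) for each node — J:11, K:15, L:14, M:16, N:24, O:18, P:15, Q:14, R:16, S:15.
The smallest farness is 11, for J, so J has the highest closeness.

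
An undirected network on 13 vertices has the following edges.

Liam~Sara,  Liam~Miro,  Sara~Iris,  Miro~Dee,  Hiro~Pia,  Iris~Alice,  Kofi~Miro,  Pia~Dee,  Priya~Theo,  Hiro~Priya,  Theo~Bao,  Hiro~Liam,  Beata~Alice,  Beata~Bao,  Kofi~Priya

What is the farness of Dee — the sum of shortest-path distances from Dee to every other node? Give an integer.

38

Distances from Dee: Alice:5, Bao:5, Beata:6, Hiro:2, Iris:4, Kofi:2, Liam:2, Miro:1, Pia:1, Priya:3, Sara:3, Theo:4.
Sum = 5 + 5 + 6 + 2 + 4 + 2 + 2 + 1 + 1 + 3 + 3 + 4 = 38.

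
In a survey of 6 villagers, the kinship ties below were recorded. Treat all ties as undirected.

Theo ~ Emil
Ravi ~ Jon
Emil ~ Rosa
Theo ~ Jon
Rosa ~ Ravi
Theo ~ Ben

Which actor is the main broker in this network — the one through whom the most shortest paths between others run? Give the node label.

Theo

Unnormalized betweenness of each node: Ben:0, Emil:2, Jon:2, Ravi:1, Rosa:1, Theo:5.
Theo has the largest value, 5, making it the main broker — the node through which the most shortest paths run.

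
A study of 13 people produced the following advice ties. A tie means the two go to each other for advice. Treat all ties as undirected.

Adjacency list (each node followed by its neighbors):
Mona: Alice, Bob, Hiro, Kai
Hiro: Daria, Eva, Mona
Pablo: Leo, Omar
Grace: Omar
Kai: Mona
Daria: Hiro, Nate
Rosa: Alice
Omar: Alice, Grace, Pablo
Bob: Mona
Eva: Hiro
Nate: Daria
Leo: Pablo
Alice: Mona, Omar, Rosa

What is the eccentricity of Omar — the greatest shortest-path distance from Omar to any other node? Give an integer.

5

Distances from Omar: Alice:1, Bob:3, Daria:4, Eva:4, Grace:1, Hiro:3, Kai:3, Leo:2, Mona:2, Nate:5, Pablo:1, Rosa:2.
The largest is 5 (to Nate), so the eccentricity of Omar is 5.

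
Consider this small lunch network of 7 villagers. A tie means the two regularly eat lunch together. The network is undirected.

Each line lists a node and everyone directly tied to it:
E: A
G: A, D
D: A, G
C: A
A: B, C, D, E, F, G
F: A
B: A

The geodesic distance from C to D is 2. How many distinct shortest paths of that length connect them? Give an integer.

The shortest distance is 2, and the only length-2 path is C–A–D. So there is exactly 1 shortest path.

1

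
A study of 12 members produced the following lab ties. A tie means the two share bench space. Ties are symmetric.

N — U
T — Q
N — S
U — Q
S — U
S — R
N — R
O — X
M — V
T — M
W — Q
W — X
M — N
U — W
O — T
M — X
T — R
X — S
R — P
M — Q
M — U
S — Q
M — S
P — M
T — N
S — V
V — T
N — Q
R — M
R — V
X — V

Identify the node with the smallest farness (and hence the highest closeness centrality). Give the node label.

Farness (sum of distances to all others) for each node — M:13, N:16, O:22, P:22, Q:16, R:17, S:15, T:16, U:18, V:17, W:21, X:17.
The smallest farness is 13, for M, so M has the highest closeness.

M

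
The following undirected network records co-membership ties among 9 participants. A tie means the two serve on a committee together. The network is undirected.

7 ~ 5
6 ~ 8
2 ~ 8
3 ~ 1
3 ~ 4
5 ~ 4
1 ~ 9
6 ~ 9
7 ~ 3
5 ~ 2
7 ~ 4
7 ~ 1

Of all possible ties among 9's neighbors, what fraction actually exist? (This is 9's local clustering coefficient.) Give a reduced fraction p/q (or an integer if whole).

9's neighbors: 1 and 6 (k = 2).
Possible neighbor pairs: C(2,2) = 1. Edges among them: none → e = 0.
Clustering(9) = 0/1.

0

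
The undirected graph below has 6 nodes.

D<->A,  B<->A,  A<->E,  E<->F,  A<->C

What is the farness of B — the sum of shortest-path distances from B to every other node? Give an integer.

10

Distances from B: A:1, C:2, D:2, E:2, F:3.
Sum = 1 + 2 + 2 + 2 + 3 = 10.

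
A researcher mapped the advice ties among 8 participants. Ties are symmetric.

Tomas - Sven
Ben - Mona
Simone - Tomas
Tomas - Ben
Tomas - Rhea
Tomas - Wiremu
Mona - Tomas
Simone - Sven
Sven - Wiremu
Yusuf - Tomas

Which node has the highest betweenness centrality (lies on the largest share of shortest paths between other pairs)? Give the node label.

Unnormalized betweenness of each node: Ben:0, Mona:0, Rhea:0, Simone:0, Sven:1/2, Tomas:35/2, Wiremu:0, Yusuf:0.
Tomas has the largest value, 35/2, making it the main broker — the node through which the most shortest paths run.

Tomas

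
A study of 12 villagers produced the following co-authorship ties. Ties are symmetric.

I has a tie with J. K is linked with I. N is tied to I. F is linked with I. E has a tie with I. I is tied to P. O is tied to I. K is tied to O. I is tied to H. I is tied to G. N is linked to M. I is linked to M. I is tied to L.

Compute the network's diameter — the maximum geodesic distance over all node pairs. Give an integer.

Eccentricity of each node (its greatest distance to any other): E:2, F:2, G:2, H:2, I:1, J:2, K:2, L:2, M:2, N:2, O:2, P:2.
The maximum eccentricity is 2, realized for instance by the pair M–H via M – I – H. So the diameter is 2.

2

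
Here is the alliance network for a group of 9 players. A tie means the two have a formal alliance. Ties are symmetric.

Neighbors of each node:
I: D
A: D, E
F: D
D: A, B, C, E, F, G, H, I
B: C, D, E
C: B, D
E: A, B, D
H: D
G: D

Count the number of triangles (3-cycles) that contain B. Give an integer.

2

B's neighbors: C, D, and E.
Neighbor pairs that are themselves tied: B–C–D; B–D–E. Each forms one triangle with B, for 2 in total.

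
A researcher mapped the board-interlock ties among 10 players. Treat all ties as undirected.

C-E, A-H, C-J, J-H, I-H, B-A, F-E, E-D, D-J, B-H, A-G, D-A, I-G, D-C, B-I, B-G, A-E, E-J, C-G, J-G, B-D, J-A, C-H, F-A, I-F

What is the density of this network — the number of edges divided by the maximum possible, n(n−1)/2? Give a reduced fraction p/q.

There are 25 edges and 10 nodes, so the maximum possible is C(10,2) = 45.
Density = 25/45 = 5/9.

5/9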